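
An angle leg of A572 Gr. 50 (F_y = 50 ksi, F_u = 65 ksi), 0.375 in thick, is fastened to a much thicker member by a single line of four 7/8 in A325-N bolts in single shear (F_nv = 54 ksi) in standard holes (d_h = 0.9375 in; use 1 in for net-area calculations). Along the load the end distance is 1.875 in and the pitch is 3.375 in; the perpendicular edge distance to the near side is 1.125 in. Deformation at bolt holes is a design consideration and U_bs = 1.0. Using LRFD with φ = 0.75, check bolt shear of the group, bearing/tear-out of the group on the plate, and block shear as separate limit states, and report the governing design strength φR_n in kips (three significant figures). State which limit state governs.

97.4 kips (bolt shear governs)

Bolt shear: A_b = π·0.875²/4 = 0.6013 in²; R_n = 54 × 0.6013 × 4 × 1 = 129.9 kips → 0.75 × 129.9 = 97.4 kips.
Bearing: edge l_c = 1.406, r_n = 41.13 kips; interior l_c = 2.438, r_n = 51.19 kips; R_n = 41.13 + 3·51.19 = 194.7 kips → 146 kips.
Block shear: A_gv = 4.5, A_nv = 3.188, A_nt = 0.2344 in²; R_n = min(0.6F_uA_nv, 0.6F_yA_gv) + U_bs·F_u·A_nt = 139.5 kips → 105 kips.
Bolt shear governs: 97.4 kips.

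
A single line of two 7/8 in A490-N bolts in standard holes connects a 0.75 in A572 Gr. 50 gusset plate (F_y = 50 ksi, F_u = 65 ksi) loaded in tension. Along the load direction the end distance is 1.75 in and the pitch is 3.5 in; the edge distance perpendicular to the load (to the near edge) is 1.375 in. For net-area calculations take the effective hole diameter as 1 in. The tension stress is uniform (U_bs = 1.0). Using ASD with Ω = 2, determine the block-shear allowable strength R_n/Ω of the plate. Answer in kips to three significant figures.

Shear plane L_v = 1.75 + 1·3.5 = 5.25 in; A_gv = 5.25 × 0.75 = 3.938 in².
A_nv = (5.25 − 1.5·1) × 0.75 = 2.812 in².
A_nt = (1.375 − 0.5·1) × 0.75 = 0.6562 in².
0.6 F_u A_nv = 109.7 kips; 0.6 F_y A_gv = 118.1 kips → shear rupture governs the shear term.
R_n = 109.7 + 1.0 × 65 × 0.6562 = 152.3 kips.
Allowable strength R_n/Ω = 152.3 / 2 = 76.2 kips.

76.2 kips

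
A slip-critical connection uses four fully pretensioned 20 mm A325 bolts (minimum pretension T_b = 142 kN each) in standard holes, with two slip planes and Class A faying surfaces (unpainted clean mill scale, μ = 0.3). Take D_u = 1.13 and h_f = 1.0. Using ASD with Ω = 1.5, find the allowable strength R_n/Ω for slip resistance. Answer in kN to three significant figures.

R_n = μ · D_u · h_f · T_b · n_s · n_b = 0.3 × 1.13 × 1.0 × 142 × 2 × 4 = 385.1 kN.
Allowable strength R_n/Ω = 385.1 / 1.5 = 257 kN.

257 kN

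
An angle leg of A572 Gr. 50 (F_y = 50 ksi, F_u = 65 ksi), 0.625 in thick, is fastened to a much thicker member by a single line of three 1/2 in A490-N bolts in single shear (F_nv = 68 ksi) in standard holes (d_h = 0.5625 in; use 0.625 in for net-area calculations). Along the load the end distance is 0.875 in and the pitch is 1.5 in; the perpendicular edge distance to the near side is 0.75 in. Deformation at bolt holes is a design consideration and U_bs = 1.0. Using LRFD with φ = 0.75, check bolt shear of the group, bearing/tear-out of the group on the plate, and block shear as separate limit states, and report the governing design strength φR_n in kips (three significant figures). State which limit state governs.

30 kips (bolt shear governs)

Bolt shear: A_b = π·0.5²/4 = 0.1963 in²; R_n = 68 × 0.1963 × 3 × 1 = 40.06 kips → 0.75 × 40.06 = 30 kips.
Bearing: edge l_c = 0.5938, r_n = 28.95 kips; interior l_c = 0.9375, r_n = 45.7 kips; R_n = 28.95 + 2·45.7 = 120.4 kips → 90.3 kips.
Block shear: A_gv = 2.422, A_nv = 1.445, A_nt = 0.2734 in²; R_n = min(0.6F_uA_nv, 0.6F_yA_gv) + U_bs·F_u·A_nt = 74.14 kips → 55.6 kips.
Bolt shear governs: 30 kips.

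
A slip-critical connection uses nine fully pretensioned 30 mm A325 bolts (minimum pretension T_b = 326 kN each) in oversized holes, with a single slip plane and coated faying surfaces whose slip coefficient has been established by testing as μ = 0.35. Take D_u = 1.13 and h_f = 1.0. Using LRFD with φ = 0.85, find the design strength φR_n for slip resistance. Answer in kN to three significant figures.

R_n = μ · D_u · h_f · T_b · n_s · n_b = 0.35 × 1.13 × 1.0 × 326 × 1 × 9 = 1160 kN.
Design strength φR_n = 0.85 × 1160 = 986 kN.

986 kN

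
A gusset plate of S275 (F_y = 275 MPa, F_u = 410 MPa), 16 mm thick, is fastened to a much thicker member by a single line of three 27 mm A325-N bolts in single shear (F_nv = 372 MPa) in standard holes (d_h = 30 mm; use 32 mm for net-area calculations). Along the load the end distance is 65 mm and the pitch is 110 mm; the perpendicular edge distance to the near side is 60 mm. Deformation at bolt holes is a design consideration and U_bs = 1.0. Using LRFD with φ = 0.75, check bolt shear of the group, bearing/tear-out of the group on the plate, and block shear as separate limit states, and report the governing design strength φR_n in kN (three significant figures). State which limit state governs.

Bolt shear: A_b = π·27²/4 = 572.6 mm²; R_n = 372 × 572.6 × 3 × 1 / 1000 = 639 kN → 0.75 × 639 = 479 kN.
Bearing: edge l_c = 50, r_n = 393.6 kN; interior l_c = 80, r_n = 425.1 kN; R_n = 393.6 + 2·425.1 = 1244 kN → 933 kN.
Block shear: A_gv = 4560, A_nv = 3280, A_nt = 704 mm²; R_n = min(0.6F_uA_nv, 0.6F_yA_gv) + U_bs·F_u·A_nt = 1041 kN → 781 kN.
Bolt shear governs: 479 kN.

479 kN (bolt shear governs)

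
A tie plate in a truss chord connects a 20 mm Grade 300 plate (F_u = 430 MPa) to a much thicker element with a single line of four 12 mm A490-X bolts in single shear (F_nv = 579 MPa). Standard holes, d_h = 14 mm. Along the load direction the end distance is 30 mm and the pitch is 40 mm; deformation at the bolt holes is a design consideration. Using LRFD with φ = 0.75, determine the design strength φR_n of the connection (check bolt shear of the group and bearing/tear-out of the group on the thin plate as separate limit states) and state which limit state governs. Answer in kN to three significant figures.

Bolt shear: A_b = π·12²/4 = 113.1 mm²; R_n = 579 × 113.1 × 4 × 1 / 1000 = 261.9 kN → 0.75 × 261.9 = 196 kN.
Bearing (1.2 l_c t F_u ≤ 2.4 d t F_u): upper limit = 2.4·12·20·430 / 1000 = 247.7 kN.
  Edge l_c = 30 − 14/2 = 23 → r_n = 237.4 kN; interior l_c = 40 − 14 = 26 → r_n = 247.7 kN.
  R_n,bearing = 1·237.4 + 3·247.7 = 980.4 kN → 0.75 × 980.4 = 735 kN.
Bolt shear governs: 196 kN.

196 kN (bolt shear governs)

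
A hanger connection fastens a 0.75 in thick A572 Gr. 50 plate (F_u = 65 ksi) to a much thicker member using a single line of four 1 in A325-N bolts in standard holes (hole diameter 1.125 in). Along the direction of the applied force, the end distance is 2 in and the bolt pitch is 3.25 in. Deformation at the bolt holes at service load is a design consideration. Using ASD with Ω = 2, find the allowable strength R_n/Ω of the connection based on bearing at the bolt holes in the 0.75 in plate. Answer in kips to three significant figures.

218 kips

Per bolt r_n = 1.2 l_c t F_u ≤ 2.4 d t F_u; upper limit = 2.4 × 1 × 0.75 × 65 = 117 kips.
Edge bolt: l_c = 2 − 1.125/2 = 1.438 in → 1.2 × 1.438 × 0.75 × 65 = 84.09 → r_n = 84.09 kips.
Interior bolts: l_c = 3.25 − 1.125 = 2.125 in → 1.2 × 2.125 × 0.75 × 65 = 124.3 → r_n = 117 kips.
R_n = 1 × 84.09 + 3 × 117 = 435.1 kips.
Allowable strength R_n/Ω = 435.1 / 2 = 218 kips.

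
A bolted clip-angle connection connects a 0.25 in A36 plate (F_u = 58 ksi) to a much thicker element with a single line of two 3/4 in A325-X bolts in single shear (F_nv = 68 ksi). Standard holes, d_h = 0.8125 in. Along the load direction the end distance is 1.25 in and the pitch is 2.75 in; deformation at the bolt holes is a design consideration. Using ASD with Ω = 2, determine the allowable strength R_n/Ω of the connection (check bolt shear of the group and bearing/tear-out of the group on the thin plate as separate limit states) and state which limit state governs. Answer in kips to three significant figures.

20.4 kips (bearing governs)

Bolt shear: A_b = π·0.75²/4 = 0.4418 in²; R_n = 68 × 0.4418 × 2 × 1 = 60.08 kips → 60.08 / 2 = 30 kips.
Bearing (1.2 l_c t F_u ≤ 2.4 d t F_u): upper limit = 2.4·0.75·0.25·58 = 26.1 kips.
  Edge l_c = 1.25 − 0.8125/2 = 0.8438 → r_n = 14.68 kips; interior l_c = 2.75 − 0.8125 = 1.938 → r_n = 26.1 kips.
  R_n,bearing = 1·14.68 + 1·26.1 = 40.78 kips → 40.78 / 2 = 20.4 kips.
Bearing governs: 20.4 kips.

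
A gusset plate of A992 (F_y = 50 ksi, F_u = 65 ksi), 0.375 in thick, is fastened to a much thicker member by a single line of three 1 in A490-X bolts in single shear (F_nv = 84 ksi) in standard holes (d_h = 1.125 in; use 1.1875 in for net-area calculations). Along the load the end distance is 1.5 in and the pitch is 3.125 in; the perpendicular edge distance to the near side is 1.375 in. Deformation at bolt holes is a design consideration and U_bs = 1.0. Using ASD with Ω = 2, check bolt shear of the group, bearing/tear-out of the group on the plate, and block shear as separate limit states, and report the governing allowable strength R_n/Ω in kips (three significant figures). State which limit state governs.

44.5 kips (block shear governs)

Bolt shear: A_b = π·1²/4 = 0.7854 in²; R_n = 84 × 0.7854 × 3 × 1 = 197.9 kips → 197.9 / 2 = 99 kips.
Bearing: edge l_c = 0.9375, r_n = 27.42 kips; interior l_c = 2, r_n = 58.5 kips; R_n = 27.42 + 2·58.5 = 144.4 kips → 72.2 kips.
Block shear: A_gv = 2.906, A_nv = 1.793, A_nt = 0.293 in²; R_n = min(0.6F_uA_nv, 0.6F_yA_gv) + U_bs·F_u·A_nt = 88.97 kips → 44.5 kips.
Block shear governs: 44.5 kips.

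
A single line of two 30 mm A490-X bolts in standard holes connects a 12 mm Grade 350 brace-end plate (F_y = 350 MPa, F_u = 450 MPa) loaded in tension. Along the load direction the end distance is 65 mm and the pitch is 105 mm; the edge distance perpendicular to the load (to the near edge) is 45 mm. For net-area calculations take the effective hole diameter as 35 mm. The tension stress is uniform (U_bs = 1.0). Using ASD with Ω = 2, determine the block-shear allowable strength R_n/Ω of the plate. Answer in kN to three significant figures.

Shear plane L_v = 65 + 1·105 = 170 mm; A_gv = 170 × 12 = 2040 mm².
A_nv = (170 − 1.5·35) × 12 = 1410 mm².
A_nt = (45 − 0.5·35) × 12 = 330 mm².
0.6 F_u A_nv = 380.7 kN; 0.6 F_y A_gv = 428.4 kN → shear rupture governs the shear term.
R_n = 380.7 + 1.0 × 450 × 330 / 1000 = 529.2 kN.
Allowable strength R_n/Ω = 529.2 / 2 = 265 kN.

265 kN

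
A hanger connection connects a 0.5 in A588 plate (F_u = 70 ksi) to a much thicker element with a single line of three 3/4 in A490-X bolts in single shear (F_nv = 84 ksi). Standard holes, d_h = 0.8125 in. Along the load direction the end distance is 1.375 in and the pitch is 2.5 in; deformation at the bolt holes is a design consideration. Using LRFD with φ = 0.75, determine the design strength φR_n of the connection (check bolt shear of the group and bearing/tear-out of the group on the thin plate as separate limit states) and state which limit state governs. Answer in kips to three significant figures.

83.5 kips (bolt shear governs)

Bolt shear: A_b = π·0.75²/4 = 0.4418 in²; R_n = 84 × 0.4418 × 3 × 1 = 111.3 kips → 0.75 × 111.3 = 83.5 kips.
Bearing (1.2 l_c t F_u ≤ 2.4 d t F_u): upper limit = 2.4·0.75·0.5·70 = 63 kips.
  Edge l_c = 1.375 − 0.8125/2 = 0.9688 → r_n = 40.69 kips; interior l_c = 2.5 − 0.8125 = 1.688 → r_n = 63 kips.
  R_n,bearing = 1·40.69 + 2·63 = 166.7 kips → 0.75 × 166.7 = 125 kips.
Bolt shear governs: 83.5 kips.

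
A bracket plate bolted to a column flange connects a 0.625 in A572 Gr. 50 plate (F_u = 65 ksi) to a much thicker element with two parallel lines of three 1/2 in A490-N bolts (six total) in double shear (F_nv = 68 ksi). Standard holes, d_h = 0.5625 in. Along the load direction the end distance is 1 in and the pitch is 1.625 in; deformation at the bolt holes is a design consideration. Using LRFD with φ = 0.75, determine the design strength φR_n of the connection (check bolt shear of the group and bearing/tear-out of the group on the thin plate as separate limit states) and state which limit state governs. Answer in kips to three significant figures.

Bolt shear: A_b = π·0.5²/4 = 0.1963 in²; R_n = 68 × 0.1963 × 6 × 2 = 160.2 kips → 0.75 × 160.2 = 120 kips.
Bearing (1.2 l_c t F_u ≤ 2.4 d t F_u): upper limit = 2.4·0.5·0.625·65 = 48.75 kips.
  Edge l_c = 1 − 0.5625/2 = 0.7188 → r_n = 35.04 kips; interior l_c = 1.625 − 0.5625 = 1.062 → r_n = 48.75 kips.
  R_n,bearing = 2·35.04 + 4·48.75 = 265.1 kips → 0.75 × 265.1 = 199 kips.
Bolt shear governs: 120 kips.

120 kips (bolt shear governs)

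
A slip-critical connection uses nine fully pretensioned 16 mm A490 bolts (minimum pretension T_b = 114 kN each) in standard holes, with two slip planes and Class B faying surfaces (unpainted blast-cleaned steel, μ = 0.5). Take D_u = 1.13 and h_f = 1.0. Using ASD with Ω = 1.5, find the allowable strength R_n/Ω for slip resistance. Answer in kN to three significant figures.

773 kN

R_n = μ · D_u · h_f · T_b · n_s · n_b = 0.5 × 1.13 × 1.0 × 114 × 2 × 9 = 1159 kN.
Allowable strength R_n/Ω = 1159 / 1.5 = 773 kN.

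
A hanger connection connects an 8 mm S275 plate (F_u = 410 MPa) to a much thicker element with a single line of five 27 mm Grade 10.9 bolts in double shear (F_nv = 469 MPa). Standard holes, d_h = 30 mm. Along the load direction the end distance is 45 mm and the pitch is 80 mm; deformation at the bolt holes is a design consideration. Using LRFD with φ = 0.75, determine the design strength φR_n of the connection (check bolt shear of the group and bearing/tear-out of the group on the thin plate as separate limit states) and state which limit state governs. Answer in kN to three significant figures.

679 kN (bearing governs)

Bolt shear: A_b = π·27²/4 = 572.6 mm²; R_n = 469 × 572.6 × 5 × 2 / 1000 = 2685 kN → 0.75 × 2685 = 2010 kN.
Bearing (1.2 l_c t F_u ≤ 2.4 d t F_u): upper limit = 2.4·27·8·410 / 1000 = 212.5 kN.
  Edge l_c = 45 − 30/2 = 30 → r_n = 118.1 kN; interior l_c = 80 − 30 = 50 → r_n = 196.8 kN.
  R_n,bearing = 1·118.1 + 4·196.8 = 905.3 kN → 0.75 × 905.3 = 679 kN.
Bearing governs: 679 kN.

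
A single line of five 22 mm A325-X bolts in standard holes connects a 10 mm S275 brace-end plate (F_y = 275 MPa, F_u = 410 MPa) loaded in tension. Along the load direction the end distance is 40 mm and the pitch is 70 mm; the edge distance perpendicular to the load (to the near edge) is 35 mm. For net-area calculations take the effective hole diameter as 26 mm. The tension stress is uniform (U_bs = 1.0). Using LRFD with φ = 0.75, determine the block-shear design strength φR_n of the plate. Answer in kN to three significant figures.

442 kN

Shear plane L_v = 40 + 4·70 = 320 mm; A_gv = 320 × 10 = 3200 mm².
A_nv = (320 − 4.5·26) × 10 = 2030 mm².
A_nt = (35 − 0.5·26) × 10 = 220 mm².
0.6 F_u A_nv = 499.4 kN; 0.6 F_y A_gv = 528 kN → shear rupture governs the shear term.
R_n = 499.4 + 1.0 × 410 × 220 / 1000 = 589.6 kN.
Design strength φR_n = 0.75 × 589.6 = 442 kN.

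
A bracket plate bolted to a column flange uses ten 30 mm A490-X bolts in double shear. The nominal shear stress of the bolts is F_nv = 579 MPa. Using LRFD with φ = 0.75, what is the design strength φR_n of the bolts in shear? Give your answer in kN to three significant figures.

6140 kN

A_b = π × 30² / 4 = 706.9 mm².
R_n = F_nv · A_b · n · n_s = 579 × 706.9 × 10 × 2 / 1000 = 8185 kN.
Design strength φR_n = 0.75 × 8185 = 6140 kN.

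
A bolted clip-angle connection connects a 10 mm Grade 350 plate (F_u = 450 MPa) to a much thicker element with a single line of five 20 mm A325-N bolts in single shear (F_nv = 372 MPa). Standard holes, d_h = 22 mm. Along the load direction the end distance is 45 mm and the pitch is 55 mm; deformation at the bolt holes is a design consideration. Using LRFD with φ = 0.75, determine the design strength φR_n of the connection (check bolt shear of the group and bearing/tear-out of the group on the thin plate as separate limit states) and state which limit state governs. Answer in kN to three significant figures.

438 kN (bolt shear governs)

Bolt shear: A_b = π·20²/4 = 314.2 mm²; R_n = 372 × 314.2 × 5 × 1 / 1000 = 584.3 kN → 0.75 × 584.3 = 438 kN.
Bearing (1.2 l_c t F_u ≤ 2.4 d t F_u): upper limit = 2.4·20·10·450 / 1000 = 216 kN.
  Edge l_c = 45 − 22/2 = 34 → r_n = 183.6 kN; interior l_c = 55 − 22 = 33 → r_n = 178.2 kN.
  R_n,bearing = 1·183.6 + 4·178.2 = 896.4 kN → 0.75 × 896.4 = 672 kN.
Bolt shear governs: 438 kN.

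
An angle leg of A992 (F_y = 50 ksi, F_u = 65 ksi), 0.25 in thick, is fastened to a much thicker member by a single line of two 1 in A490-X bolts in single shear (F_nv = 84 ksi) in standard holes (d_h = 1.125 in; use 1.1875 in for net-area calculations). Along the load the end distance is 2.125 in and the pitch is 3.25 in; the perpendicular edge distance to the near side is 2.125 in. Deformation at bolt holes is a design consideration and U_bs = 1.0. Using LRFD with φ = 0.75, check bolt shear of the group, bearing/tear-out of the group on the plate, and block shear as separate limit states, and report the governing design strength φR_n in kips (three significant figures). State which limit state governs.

Bolt shear: A_b = π·1²/4 = 0.7854 in²; R_n = 84 × 0.7854 × 2 × 1 = 131.9 kips → 0.75 × 131.9 = 99 kips.
Bearing: edge l_c = 1.562, r_n = 30.47 kips; interior l_c = 2.125, r_n = 39 kips; R_n = 30.47 + 1·39 = 69.47 kips → 52.1 kips.
Block shear: A_gv = 1.344, A_nv = 0.8984, A_nt = 0.3828 in²; R_n = min(0.6F_uA_nv, 0.6F_yA_gv) + U_bs·F_u·A_nt = 59.92 kips → 44.9 kips.
Block shear governs: 44.9 kips.

44.9 kips (block shear governs)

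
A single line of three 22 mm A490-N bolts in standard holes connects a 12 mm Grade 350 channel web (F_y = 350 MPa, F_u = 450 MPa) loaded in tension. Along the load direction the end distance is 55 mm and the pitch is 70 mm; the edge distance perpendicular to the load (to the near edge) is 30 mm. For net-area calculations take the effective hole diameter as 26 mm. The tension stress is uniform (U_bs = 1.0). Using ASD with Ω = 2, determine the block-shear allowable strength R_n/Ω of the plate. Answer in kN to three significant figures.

256 kN

Shear plane L_v = 55 + 2·70 = 195 mm; A_gv = 195 × 12 = 2340 mm².
A_nv = (195 − 2.5·26) × 12 = 1560 mm².
A_nt = (30 − 0.5·26) × 12 = 204 mm².
0.6 F_u A_nv = 421.2 kN; 0.6 F_y A_gv = 491.4 kN → shear rupture governs the shear term.
R_n = 421.2 + 1.0 × 450 × 204 / 1000 = 513 kN.
Allowable strength R_n/Ω = 513 / 2 = 256 kN.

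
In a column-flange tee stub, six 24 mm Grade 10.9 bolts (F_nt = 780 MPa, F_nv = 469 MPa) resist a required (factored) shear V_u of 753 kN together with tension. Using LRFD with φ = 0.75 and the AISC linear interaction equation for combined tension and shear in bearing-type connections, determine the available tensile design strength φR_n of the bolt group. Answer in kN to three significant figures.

812 kN

A_b = π·24²/4 = 452.4 mm²; f_rv = 753 × 1000 / (6 × 452.4) = 277.4 MPa.
F'_nt = 1.3 F_nt − (F_nt / φF_nv) f_rv = 1.3·780 − (780/(0.75·469))·277.4 = 398.8 MPa, capped at F_nt → F'_nt = 398.8 MPa.
R_n = F'_nt · A_b · n = 398.8 × 452.4 × 6 / 1000 = 1083 kN.
Design strength φR_n = 0.75 × 1083 = 812 kN.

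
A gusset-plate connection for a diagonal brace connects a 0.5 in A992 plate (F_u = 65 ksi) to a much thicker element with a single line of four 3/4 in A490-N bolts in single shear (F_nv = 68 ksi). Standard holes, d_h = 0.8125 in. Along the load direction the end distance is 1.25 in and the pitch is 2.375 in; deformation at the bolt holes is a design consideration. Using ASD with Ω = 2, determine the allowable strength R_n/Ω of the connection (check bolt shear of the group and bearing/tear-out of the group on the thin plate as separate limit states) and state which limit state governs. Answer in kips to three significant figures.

Bolt shear: A_b = π·0.75²/4 = 0.4418 in²; R_n = 68 × 0.4418 × 4 × 1 = 120.2 kips → 120.2 / 2 = 60.1 kips.
Bearing (1.2 l_c t F_u ≤ 2.4 d t F_u): upper limit = 2.4·0.75·0.5·65 = 58.5 kips.
  Edge l_c = 1.25 − 0.8125/2 = 0.8438 → r_n = 32.91 kips; interior l_c = 2.375 − 0.8125 = 1.562 → r_n = 58.5 kips.
  R_n,bearing = 1·32.91 + 3·58.5 = 208.4 kips → 208.4 / 2 = 104 kips.
Bolt shear governs: 60.1 kips.

60.1 kips (bolt shear governs)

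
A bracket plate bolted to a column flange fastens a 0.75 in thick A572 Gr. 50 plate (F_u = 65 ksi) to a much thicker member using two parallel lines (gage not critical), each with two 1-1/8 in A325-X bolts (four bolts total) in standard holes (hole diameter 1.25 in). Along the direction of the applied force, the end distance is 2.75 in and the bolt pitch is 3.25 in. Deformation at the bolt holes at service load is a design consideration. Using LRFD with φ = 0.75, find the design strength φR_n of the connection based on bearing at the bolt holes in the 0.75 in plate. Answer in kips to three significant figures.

362 kips

Per bolt r_n = 1.2 l_c t F_u ≤ 2.4 d t F_u; upper limit = 2.4 × 1.125 × 0.75 × 65 = 131.6 kips.
Edge bolt: l_c = 2.75 − 1.25/2 = 2.125 in → 1.2 × 2.125 × 0.75 × 65 = 124.3 → r_n = 124.3 kips.
Interior bolts: l_c = 3.25 − 1.25 = 2 in → 1.2 × 2 × 0.75 × 65 = 117 → r_n = 117 kips.
R_n = 2 × 124.3 + 2 × 117 = 482.6 kips.
Design strength φR_n = 0.75 × 482.6 = 362 kips.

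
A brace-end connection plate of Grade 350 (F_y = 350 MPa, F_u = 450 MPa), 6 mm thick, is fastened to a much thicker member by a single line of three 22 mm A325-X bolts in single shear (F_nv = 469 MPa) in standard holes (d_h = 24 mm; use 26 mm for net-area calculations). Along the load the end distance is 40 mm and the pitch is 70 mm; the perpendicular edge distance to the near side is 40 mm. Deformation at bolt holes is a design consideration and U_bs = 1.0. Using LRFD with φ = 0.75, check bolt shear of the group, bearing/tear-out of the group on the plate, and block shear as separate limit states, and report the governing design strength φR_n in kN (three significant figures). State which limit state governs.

Bolt shear: A_b = π·22²/4 = 380.1 mm²; R_n = 469 × 380.1 × 3 × 1 / 1000 = 534.8 kN → 0.75 × 534.8 = 401 kN.
Bearing: edge l_c = 28, r_n = 90.72 kN; interior l_c = 46, r_n = 142.6 kN; R_n = 90.72 + 2·142.6 = 375.8 kN → 282 kN.
Block shear: A_gv = 1080, A_nv = 690, A_nt = 162 mm²; R_n = min(0.6F_uA_nv, 0.6F_yA_gv) + U_bs·F_u·A_nt = 259.2 kN → 194 kN.
Block shear governs: 194 kN.

194 kN (block shear governs)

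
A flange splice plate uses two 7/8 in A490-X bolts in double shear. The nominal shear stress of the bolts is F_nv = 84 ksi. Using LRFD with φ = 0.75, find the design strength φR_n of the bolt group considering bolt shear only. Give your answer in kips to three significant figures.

A_b = π × 0.875² / 4 = 0.6013 in².
R_n = F_nv · A_b · n · n_s = 84 × 0.6013 × 2 × 2 = 202 kips.
Design strength φR_n = 0.75 × 202 = 152 kips.

152 kips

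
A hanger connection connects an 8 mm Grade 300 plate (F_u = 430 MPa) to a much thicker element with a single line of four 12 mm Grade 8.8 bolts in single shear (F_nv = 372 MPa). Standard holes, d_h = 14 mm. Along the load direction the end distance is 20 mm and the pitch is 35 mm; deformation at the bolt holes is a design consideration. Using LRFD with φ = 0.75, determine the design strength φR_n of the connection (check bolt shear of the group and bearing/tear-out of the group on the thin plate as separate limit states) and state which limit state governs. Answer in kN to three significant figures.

126 kN (bolt shear governs)

Bolt shear: A_b = π·12²/4 = 113.1 mm²; R_n = 372 × 113.1 × 4 × 1 / 1000 = 168.3 kN → 0.75 × 168.3 = 126 kN.
Bearing (1.2 l_c t F_u ≤ 2.4 d t F_u): upper limit = 2.4·12·8·430 / 1000 = 99.07 kN.
  Edge l_c = 20 − 14/2 = 13 → r_n = 53.66 kN; interior l_c = 35 − 14 = 21 → r_n = 86.69 kN.
  R_n,bearing = 1·53.66 + 3·86.69 = 313.7 kN → 0.75 × 313.7 = 235 kN.
Bolt shear governs: 126 kN.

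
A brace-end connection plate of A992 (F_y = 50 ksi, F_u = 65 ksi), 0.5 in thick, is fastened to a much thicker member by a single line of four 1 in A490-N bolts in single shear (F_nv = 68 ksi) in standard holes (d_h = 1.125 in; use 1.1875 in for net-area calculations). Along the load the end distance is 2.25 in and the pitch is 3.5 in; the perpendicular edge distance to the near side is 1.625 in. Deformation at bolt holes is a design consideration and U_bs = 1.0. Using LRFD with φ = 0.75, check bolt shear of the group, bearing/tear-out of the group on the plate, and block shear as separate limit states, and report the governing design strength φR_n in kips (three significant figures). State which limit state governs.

151 kips (block shear governs)

Bolt shear: A_b = π·1²/4 = 0.7854 in²; R_n = 68 × 0.7854 × 4 × 1 = 213.6 kips → 0.75 × 213.6 = 160 kips.
Bearing: edge l_c = 1.688, r_n = 65.81 kips; interior l_c = 2.375, r_n = 78 kips; R_n = 65.81 + 3·78 = 299.8 kips → 225 kips.
Block shear: A_gv = 6.375, A_nv = 4.297, A_nt = 0.5156 in²; R_n = min(0.6F_uA_nv, 0.6F_yA_gv) + U_bs·F_u·A_nt = 201.1 kips → 151 kips.
Block shear governs: 151 kips.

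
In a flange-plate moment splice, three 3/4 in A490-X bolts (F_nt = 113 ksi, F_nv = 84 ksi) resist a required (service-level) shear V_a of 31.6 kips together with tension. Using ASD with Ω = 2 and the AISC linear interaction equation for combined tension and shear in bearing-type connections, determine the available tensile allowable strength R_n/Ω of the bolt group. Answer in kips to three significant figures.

54.8 kips

A_b = π·0.75²/4 = 0.4418 in²; f_rv = 31.6 / (3 × 0.4418) = 23.84 ksi.
F'_nt = 1.3 F_nt − (Ω F_nt / F_nv) f_rv = 1.3·113 − (2·113/84)·23.84 = 82.75 ksi, capped at F_nt → F'_nt = 82.75 ksi.
R_n = F'_nt · A_b · n = 82.75 × 0.4418 × 3 = 109.7 kips.
Allowable strength R_n/Ω = 109.7 / 2 = 54.8 kips.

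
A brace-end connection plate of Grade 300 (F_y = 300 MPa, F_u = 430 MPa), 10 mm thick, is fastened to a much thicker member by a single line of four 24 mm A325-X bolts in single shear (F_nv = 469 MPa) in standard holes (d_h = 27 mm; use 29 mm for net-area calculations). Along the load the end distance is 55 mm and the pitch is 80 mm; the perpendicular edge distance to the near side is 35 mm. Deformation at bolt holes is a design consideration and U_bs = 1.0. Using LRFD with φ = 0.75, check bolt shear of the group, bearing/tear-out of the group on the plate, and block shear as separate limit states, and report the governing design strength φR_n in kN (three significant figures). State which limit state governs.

Bolt shear: A_b = π·24²/4 = 452.4 mm²; R_n = 469 × 452.4 × 4 × 1 / 1000 = 848.7 kN → 0.75 × 848.7 = 637 kN.
Bearing: edge l_c = 41.5, r_n = 214.1 kN; interior l_c = 53, r_n = 247.7 kN; R_n = 214.1 + 3·247.7 = 957.2 kN → 718 kN.
Block shear: A_gv = 2950, A_nv = 1935, A_nt = 205 mm²; R_n = min(0.6F_uA_nv, 0.6F_yA_gv) + U_bs·F_u·A_nt = 587.4 kN → 441 kN.
Block shear governs: 441 kN.

441 kN (block shear governs)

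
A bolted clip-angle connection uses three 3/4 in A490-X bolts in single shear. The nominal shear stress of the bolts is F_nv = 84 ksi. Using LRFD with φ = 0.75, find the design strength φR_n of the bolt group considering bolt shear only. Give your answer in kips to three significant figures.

A_b = π × 0.75² / 4 = 0.4418 in².
R_n = F_nv · A_b · n · n_s = 84 × 0.4418 × 3 × 1 = 111.3 kips.
Design strength φR_n = 0.75 × 111.3 = 83.5 kips.

83.5 kips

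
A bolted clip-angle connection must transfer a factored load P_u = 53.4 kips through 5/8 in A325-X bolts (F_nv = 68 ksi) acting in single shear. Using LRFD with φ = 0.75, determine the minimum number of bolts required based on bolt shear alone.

A_b = π·0.625²/4 = 0.3068 in².
Per-bolt design strength φR_n = 0.75 × 68 × 0.3068 × 1 = 15.65 kips.
n ≥ 53.4 / 15.65 = 3.413 → use 4 bolts.

4 bolts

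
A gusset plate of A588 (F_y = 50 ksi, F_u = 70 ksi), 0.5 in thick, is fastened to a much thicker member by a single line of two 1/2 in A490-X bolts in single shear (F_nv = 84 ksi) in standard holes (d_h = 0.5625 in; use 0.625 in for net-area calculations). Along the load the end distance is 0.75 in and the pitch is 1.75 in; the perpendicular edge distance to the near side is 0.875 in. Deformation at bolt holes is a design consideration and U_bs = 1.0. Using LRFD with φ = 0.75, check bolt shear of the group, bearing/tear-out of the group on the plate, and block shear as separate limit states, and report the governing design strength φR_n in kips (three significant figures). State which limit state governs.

24.7 kips (bolt shear governs)

Bolt shear: A_b = π·0.5²/4 = 0.1963 in²; R_n = 84 × 0.1963 × 2 × 1 = 32.99 kips → 0.75 × 32.99 = 24.7 kips.
Bearing: edge l_c = 0.4688, r_n = 19.69 kips; interior l_c = 1.188, r_n = 42 kips; R_n = 19.69 + 1·42 = 61.69 kips → 46.3 kips.
Block shear: A_gv = 1.25, A_nv = 0.7812, A_nt = 0.2812 in²; R_n = min(0.6F_uA_nv, 0.6F_yA_gv) + U_bs·F_u·A_nt = 52.5 kips → 39.4 kips.
Bolt shear governs: 24.7 kips.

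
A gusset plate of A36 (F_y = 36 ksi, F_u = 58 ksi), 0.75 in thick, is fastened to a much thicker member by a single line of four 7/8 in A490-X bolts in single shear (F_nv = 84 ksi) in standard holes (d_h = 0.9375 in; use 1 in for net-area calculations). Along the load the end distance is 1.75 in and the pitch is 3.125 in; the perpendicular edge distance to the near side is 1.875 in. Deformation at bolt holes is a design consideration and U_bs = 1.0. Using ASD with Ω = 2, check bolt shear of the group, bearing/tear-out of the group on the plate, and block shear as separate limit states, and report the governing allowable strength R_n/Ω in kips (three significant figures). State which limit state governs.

101 kips (bolt shear governs)

Bolt shear: A_b = π·0.875²/4 = 0.6013 in²; R_n = 84 × 0.6013 × 4 × 1 = 202 kips → 202 / 2 = 101 kips.
Bearing: edge l_c = 1.281, r_n = 66.88 kips; interior l_c = 2.188, r_n = 91.35 kips; R_n = 66.88 + 3·91.35 = 340.9 kips → 170 kips.
Block shear: A_gv = 8.344, A_nv = 5.719, A_nt = 1.031 in²; R_n = min(0.6F_uA_nv, 0.6F_yA_gv) + U_bs·F_u·A_nt = 240 kips → 120 kips.
Bolt shear governs: 101 kips.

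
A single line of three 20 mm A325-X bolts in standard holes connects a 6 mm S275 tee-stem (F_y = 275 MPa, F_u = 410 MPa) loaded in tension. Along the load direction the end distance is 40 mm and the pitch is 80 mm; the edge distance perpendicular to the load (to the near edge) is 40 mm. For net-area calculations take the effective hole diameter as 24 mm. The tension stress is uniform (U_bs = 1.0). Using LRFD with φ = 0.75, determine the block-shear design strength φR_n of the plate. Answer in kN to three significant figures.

200 kN

Shear plane L_v = 40 + 2·80 = 200 mm; A_gv = 200 × 6 = 1200 mm².
A_nv = (200 − 2.5·24) × 6 = 840 mm².
A_nt = (40 − 0.5·24) × 6 = 168 mm².
0.6 F_u A_nv = 206.6 kN; 0.6 F_y A_gv = 198 kN → shear yielding governs the shear term.
R_n = 198 + 1.0 × 410 × 168 / 1000 = 266.9 kN.
Design strength φR_n = 0.75 × 266.9 = 200 kN.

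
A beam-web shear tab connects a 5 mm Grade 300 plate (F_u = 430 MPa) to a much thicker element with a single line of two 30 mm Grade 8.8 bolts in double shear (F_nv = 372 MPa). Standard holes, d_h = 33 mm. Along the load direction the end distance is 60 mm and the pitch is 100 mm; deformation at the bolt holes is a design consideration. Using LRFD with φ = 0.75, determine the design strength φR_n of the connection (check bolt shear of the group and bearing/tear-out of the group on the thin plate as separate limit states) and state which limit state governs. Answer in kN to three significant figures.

200 kN (bearing governs)

Bolt shear: A_b = π·30²/4 = 706.9 mm²; R_n = 372 × 706.9 × 2 × 2 / 1000 = 1052 kN → 0.75 × 1052 = 789 kN.
Bearing (1.2 l_c t F_u ≤ 2.4 d t F_u): upper limit = 2.4·30·5·430 / 1000 = 154.8 kN.
  Edge l_c = 60 − 33/2 = 43.5 → r_n = 112.2 kN; interior l_c = 100 − 33 = 67 → r_n = 154.8 kN.
  R_n,bearing = 1·112.2 + 1·154.8 = 267 kN → 0.75 × 267 = 200 kN.
Bearing governs: 200 kN.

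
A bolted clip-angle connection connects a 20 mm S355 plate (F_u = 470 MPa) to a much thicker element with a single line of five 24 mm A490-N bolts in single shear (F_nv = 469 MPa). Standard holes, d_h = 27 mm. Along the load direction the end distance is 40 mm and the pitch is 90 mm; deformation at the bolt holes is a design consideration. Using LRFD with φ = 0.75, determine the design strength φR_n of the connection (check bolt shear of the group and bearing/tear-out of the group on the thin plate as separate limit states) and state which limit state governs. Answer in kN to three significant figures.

Bolt shear: A_b = π·24²/4 = 452.4 mm²; R_n = 469 × 452.4 × 5 × 1 / 1000 = 1061 kN → 0.75 × 1061 = 796 kN.
Bearing (1.2 l_c t F_u ≤ 2.4 d t F_u): upper limit = 2.4·24·20·470 / 1000 = 541.4 kN.
  Edge l_c = 40 − 27/2 = 26.5 → r_n = 298.9 kN; interior l_c = 90 − 27 = 63 → r_n = 541.4 kN.
  R_n,bearing = 1·298.9 + 4·541.4 = 2465 kN → 0.75 × 2465 = 1850 kN.
Bolt shear governs: 796 kN.

796 kN (bolt shear governs)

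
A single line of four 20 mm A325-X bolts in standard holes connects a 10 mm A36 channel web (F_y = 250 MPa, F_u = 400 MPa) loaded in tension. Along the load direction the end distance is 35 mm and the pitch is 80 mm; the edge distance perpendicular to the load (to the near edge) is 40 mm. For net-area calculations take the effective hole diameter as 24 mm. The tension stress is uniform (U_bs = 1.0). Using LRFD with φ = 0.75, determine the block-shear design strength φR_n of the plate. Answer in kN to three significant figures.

393 kN

Shear plane L_v = 35 + 3·80 = 275 mm; A_gv = 275 × 10 = 2750 mm².
A_nv = (275 − 3.5·24) × 10 = 1910 mm².
A_nt = (40 − 0.5·24) × 10 = 280 mm².
0.6 F_u A_nv = 458.4 kN; 0.6 F_y A_gv = 412.5 kN → shear yielding governs the shear term.
R_n = 412.5 + 1.0 × 400 × 280 / 1000 = 524.5 kN.
Design strength φR_n = 0.75 × 524.5 = 393 kN.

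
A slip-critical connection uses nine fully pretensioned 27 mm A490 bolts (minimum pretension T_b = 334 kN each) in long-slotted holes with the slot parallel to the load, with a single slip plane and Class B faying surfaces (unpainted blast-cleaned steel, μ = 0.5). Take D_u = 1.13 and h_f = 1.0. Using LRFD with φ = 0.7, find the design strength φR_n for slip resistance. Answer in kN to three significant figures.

1190 kN

R_n = μ · D_u · h_f · T_b · n_s · n_b = 0.5 × 1.13 × 1.0 × 334 × 1 × 9 = 1698 kN.
Design strength φR_n = 0.7 × 1698 = 1190 kN.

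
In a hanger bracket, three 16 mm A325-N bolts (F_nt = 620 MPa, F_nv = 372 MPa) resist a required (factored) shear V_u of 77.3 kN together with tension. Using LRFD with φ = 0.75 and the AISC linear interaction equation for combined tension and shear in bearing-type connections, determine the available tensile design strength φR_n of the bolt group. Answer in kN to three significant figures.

A_b = π·16²/4 = 201.1 mm²; f_rv = 77.3 × 1000 / (3 × 201.1) = 128.2 MPa.
F'_nt = 1.3 F_nt − (F_nt / φF_nv) f_rv = 1.3·620 − (620/(0.75·372))·128.2 = 521.2 MPa, capped at F_nt → F'_nt = 521.2 MPa.
R_n = F'_nt · A_b · n = 521.2 × 201.1 × 3 / 1000 = 314.4 kN.
Design strength φR_n = 0.75 × 314.4 = 236 kN.

236 kN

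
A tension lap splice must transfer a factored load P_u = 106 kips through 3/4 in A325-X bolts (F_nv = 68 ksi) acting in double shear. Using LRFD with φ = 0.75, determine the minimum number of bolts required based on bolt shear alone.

A_b = π·0.75²/4 = 0.4418 in².
Per-bolt design strength φR_n = 0.75 × 68 × 0.4418 × 2 = 45.06 kips.
n ≥ 106 / 45.06 = 2.352 → use 3 bolts.

3 bolts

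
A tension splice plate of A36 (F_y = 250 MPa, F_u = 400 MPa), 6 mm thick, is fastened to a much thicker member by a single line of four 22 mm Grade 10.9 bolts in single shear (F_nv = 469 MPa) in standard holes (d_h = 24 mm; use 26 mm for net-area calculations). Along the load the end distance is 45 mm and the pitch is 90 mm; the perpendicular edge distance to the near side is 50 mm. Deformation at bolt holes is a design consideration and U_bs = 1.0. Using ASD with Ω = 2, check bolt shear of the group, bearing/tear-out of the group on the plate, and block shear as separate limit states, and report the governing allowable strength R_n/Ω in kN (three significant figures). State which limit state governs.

Bolt shear: A_b = π·22²/4 = 380.1 mm²; R_n = 469 × 380.1 × 4 × 1 / 1000 = 713.1 kN → 713.1 / 2 = 357 kN.
Bearing: edge l_c = 33, r_n = 95.04 kN; interior l_c = 66, r_n = 126.7 kN; R_n = 95.04 + 3·126.7 = 475.2 kN → 238 kN.
Block shear: A_gv = 1890, A_nv = 1344, A_nt = 222 mm²; R_n = min(0.6F_uA_nv, 0.6F_yA_gv) + U_bs·F_u·A_nt = 372.3 kN → 186 kN.
Block shear governs: 186 kN.

186 kN (block shear governs)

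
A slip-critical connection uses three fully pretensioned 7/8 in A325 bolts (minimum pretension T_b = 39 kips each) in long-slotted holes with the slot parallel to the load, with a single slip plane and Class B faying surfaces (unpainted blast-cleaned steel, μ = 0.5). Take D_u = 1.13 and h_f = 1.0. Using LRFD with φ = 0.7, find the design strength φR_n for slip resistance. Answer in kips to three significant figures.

R_n = μ · D_u · h_f · T_b · n_s · n_b = 0.5 × 1.13 × 1.0 × 39 × 1 × 3 = 66.1 kips.
Design strength φR_n = 0.7 × 66.1 = 46.3 kips.

46.3 kips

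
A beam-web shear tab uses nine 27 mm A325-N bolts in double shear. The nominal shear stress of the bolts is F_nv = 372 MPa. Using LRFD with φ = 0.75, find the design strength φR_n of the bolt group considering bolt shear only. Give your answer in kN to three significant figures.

A_b = π × 27² / 4 = 572.6 mm².
R_n = F_nv · A_b · n · n_s = 372 × 572.6 × 9 × 2 / 1000 = 3834 kN.
Design strength φR_n = 0.75 × 3834 = 2880 kN.

2880 kN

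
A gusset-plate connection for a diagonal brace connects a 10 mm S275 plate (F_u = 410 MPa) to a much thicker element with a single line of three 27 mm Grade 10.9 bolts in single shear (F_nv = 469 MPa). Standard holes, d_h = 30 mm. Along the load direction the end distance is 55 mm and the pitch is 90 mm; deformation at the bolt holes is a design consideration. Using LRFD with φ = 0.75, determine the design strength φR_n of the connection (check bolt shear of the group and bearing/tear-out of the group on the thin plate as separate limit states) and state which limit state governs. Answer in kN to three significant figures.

546 kN (bearing governs)

Bolt shear: A_b = π·27²/4 = 572.6 mm²; R_n = 469 × 572.6 × 3 × 1 / 1000 = 805.6 kN → 0.75 × 805.6 = 604 kN.
Bearing (1.2 l_c t F_u ≤ 2.4 d t F_u): upper limit = 2.4·27·10·410 / 1000 = 265.7 kN.
  Edge l_c = 55 − 30/2 = 40 → r_n = 196.8 kN; interior l_c = 90 − 30 = 60 → r_n = 265.7 kN.
  R_n,bearing = 1·196.8 + 2·265.7 = 728.2 kN → 0.75 × 728.2 = 546 kN.
Bearing governs: 546 kN.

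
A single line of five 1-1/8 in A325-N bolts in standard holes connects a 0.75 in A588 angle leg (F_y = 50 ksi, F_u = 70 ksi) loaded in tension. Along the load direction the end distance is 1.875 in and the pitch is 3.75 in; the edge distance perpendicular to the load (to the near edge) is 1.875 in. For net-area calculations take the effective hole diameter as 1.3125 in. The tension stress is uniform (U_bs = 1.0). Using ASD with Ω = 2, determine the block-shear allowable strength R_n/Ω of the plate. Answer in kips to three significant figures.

205 kips

Shear plane L_v = 1.875 + 4·3.75 = 16.88 in; A_gv = 16.88 × 0.75 = 12.66 in².
A_nv = (16.88 − 4.5·1.3125) × 0.75 = 8.227 in².
A_nt = (1.875 − 0.5·1.3125) × 0.75 = 0.9141 in².
0.6 F_u A_nv = 345.5 kips; 0.6 F_y A_gv = 379.7 kips → shear rupture governs the shear term.
R_n = 345.5 + 1.0 × 70 × 0.9141 = 409.5 kips.
Allowable strength R_n/Ω = 409.5 / 2 = 205 kips.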